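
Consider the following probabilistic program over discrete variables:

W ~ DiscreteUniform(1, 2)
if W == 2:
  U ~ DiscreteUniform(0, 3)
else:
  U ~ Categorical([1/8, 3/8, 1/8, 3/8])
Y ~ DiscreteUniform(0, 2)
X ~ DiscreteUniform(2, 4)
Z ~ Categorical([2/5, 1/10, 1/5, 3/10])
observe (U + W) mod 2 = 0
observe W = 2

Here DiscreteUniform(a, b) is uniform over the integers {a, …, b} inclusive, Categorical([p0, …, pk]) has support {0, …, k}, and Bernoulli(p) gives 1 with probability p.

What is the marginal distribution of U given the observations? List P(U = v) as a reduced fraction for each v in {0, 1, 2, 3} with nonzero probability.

P(U=0) = 1/2, P(U=2) = 1/2

Enumerate traces; 72 have nonzero weight after conditioning:
  (W=2, U=0, Y=0, X=2, Z=0) weight 1/180
  (W=2, U=0, Y=0, X=2, Z=1) weight 1/720
  (W=2, U=0, Y=0, X=2, Z=2) weight 1/360
  (W=2, U=0, Y=0, X=2, Z=3) weight 1/240
  (W=2, U=0, Y=0, X=3, Z=0) weight 1/180
  (W=2, U=0, Y=0, X=3, Z=1) weight 1/720
  (W=2, U=0, Y=0, X=3, Z=2) weight 1/360
  (W=2, U=0, Y=0, X=3, Z=3) weight 1/240
  (W=2, U=2, Y=0, X=2, Z=0) weight 1/180
  … 63 more
Group by U:
  weight(U=0) = 1/8
  weight(U=2) = 1/8
Total weight = 1/8 + 1/8 = 1/4
P(U=0 | obs) = 1/8 / 1/4 = 1/2
P(U=2 | obs) = 1/8 / 1/4 = 1/2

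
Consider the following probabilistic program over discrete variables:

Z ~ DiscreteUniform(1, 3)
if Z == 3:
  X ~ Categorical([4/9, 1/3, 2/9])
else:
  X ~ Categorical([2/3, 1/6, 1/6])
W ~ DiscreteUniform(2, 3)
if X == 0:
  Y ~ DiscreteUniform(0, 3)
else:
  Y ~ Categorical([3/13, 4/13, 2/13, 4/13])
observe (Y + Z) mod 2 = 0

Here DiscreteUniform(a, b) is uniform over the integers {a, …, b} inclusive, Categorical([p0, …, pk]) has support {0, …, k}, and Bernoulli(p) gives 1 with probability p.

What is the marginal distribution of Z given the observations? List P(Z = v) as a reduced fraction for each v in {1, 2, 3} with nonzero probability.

Enumerate traces; 36 have nonzero weight after conditioning:
  (Z=1, X=0, W=2, Y=1) weight 1/36
  (Z=1, X=0, W=2, Y=3) weight 1/36
  (Z=1, X=0, W=3, Y=1) weight 1/36
  (Z=1, X=0, W=3, Y=3) weight 1/36
  (Z=1, X=1, W=2, Y=1) weight 1/117
  (Z=1, X=1, W=2, Y=3) weight 1/117
  (Z=1, X=1, W=3, Y=1) weight 1/117
  (Z=1, X=1, W=3, Y=3) weight 1/117
  (Z=2, X=0, W=2, Y=0) weight 1/36
  (Z=3, X=0, W=2, Y=1) weight 1/54
  … 26 more
Group by Z:
  weight(Z=1) = 7/39
  weight(Z=2) = 2/13
  weight(Z=3) = 22/117
Total weight = 7/39 + 2/13 + 22/117 = 61/117
P(Z=1 | obs) = 7/39 / 61/117 = 21/61
P(Z=2 | obs) = 2/13 / 61/117 = 18/61
P(Z=3 | obs) = 22/117 / 61/117 = 22/61

P(Z=1) = 21/61, P(Z=2) = 18/61, P(Z=3) = 22/61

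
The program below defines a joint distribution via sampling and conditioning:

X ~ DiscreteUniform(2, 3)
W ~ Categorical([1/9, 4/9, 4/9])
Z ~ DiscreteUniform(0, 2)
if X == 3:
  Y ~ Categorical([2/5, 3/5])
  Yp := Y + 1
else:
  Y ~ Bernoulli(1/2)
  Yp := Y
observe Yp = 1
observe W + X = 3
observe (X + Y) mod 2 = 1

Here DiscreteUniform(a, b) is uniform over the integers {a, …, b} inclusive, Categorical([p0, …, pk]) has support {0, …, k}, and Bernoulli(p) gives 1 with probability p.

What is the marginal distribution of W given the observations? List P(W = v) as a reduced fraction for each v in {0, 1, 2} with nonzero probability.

P(W=0) = 1/6, P(W=1) = 5/6

Enumerate traces; 6 have nonzero weight after conditioning:
  (X=2, W=1, Z=0, Y=1) weight 1/27
  (X=2, W=1, Z=1, Y=1) weight 1/27
  (X=2, W=1, Z=2, Y=1) weight 1/27
  (X=3, W=0, Z=0, Y=0) weight 1/135
  (X=3, W=0, Z=1, Y=0) weight 1/135
  (X=3, W=0, Z=2, Y=0) weight 1/135
Group by W:
  weight(W=0) = 1/45
  weight(W=1) = 1/9
Total weight = 1/45 + 1/9 = 2/15
P(W=0 | obs) = 1/45 / 2/15 = 1/6
P(W=1 | obs) = 1/9 / 2/15 = 5/6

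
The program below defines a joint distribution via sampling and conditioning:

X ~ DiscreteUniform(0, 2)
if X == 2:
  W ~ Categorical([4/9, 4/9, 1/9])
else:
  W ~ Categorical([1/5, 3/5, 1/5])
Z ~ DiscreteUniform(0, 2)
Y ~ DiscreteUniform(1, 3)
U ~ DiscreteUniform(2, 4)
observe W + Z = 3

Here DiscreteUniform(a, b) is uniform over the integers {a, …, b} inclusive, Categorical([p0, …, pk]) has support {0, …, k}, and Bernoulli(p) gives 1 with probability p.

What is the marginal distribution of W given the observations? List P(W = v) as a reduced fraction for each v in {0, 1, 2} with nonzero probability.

Enumerate traces; 54 have nonzero weight after conditioning:
  (X=0, W=1, Z=2, Y=1, U=2) weight 1/135
  (X=0, W=1, Z=2, Y=1, U=3) weight 1/135
  (X=0, W=1, Z=2, Y=1, U=4) weight 1/135
  (X=0, W=1, Z=2, Y=2, U=2) weight 1/135
  (X=0, W=1, Z=2, Y=2, U=3) weight 1/135
  (X=0, W=1, Z=2, Y=2, U=4) weight 1/135
  (X=0, W=1, Z=2, Y=3, U=2) weight 1/135
  (X=0, W=1, Z=2, Y=3, U=3) weight 1/135
  (X=0, W=2, Z=1, Y=1, U=2) weight 1/405
  … 45 more
Group by W:
  weight(W=1) = 74/405
  weight(W=2) = 23/405
Total weight = 74/405 + 23/405 = 97/405
P(W=1 | obs) = 74/405 / 97/405 = 74/97
P(W=2 | obs) = 23/405 / 97/405 = 23/97

P(W=1) = 74/97, P(W=2) = 23/97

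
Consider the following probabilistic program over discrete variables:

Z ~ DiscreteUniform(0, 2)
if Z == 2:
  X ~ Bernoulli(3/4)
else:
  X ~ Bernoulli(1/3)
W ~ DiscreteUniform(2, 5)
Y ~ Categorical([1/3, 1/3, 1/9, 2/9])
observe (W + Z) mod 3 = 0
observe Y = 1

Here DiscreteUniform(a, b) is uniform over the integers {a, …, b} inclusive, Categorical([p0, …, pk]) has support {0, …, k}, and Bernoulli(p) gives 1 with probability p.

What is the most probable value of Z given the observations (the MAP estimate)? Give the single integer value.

argmax_v P(Z = v | obs) = 1

Enumerate traces; 8 have nonzero weight after conditioning:
  (Z=0, X=0, W=3, Y=1) weight 1/54
  (Z=0, X=1, W=3, Y=1) weight 1/108
  (Z=1, X=0, W=2, Y=1) weight 1/54
  (Z=1, X=0, W=5, Y=1) weight 1/54
  (Z=1, X=1, W=2, Y=1) weight 1/108
  (Z=1, X=1, W=5, Y=1) weight 1/108
  (Z=2, X=0, W=4, Y=1) weight 1/144
  (Z=2, X=1, W=4, Y=1) weight 1/48
Group by Z:
  weight(Z=0) = 1/36
  weight(Z=1) = 1/18
  weight(Z=2) = 1/36
Total weight = 1/36 + 1/18 + 1/36 = 1/9
P(Z=0 | obs) = 1/36 / 1/9 = 1/4
P(Z=1 | obs) = 1/18 / 1/9 = 1/2
P(Z=2 | obs) = 1/36 / 1/9 = 1/4
argmax = 1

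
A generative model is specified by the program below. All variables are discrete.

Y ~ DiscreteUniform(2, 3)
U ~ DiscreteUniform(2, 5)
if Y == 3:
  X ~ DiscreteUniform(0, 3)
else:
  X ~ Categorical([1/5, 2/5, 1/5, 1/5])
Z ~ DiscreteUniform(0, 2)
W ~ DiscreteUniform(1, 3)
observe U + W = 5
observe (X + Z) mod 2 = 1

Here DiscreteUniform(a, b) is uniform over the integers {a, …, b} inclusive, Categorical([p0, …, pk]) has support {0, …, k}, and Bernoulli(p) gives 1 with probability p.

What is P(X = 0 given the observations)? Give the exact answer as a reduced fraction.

Enumerate traces; 36 have nonzero weight after conditioning:
  (Y=2, U=2, X=0, Z=1, W=3) weight 1/360
  (Y=2, U=2, X=1, Z=0, W=3) weight 1/180
  (Y=2, U=2, X=1, Z=2, W=3) weight 1/180
  (Y=2, U=2, X=2, Z=1, W=3) weight 1/360
  (Y=2, U=2, X=3, Z=0, W=3) weight 1/360
  (Y=2, U=2, X=3, Z=2, W=3) weight 1/360
  (Y=2, U=3, X=0, Z=1, W=2) weight 1/360
  (Y=2, U=3, X=1, Z=0, W=2) weight 1/180
  … 28 more
Group by X:
  weight(X=0) = 3/160
  weight(X=1) = 13/240
  weight(X=2) = 3/160
  weight(X=3) = 3/80
Total weight = 3/160 + 13/240 + 3/160 + 3/80 = 31/240
P(X=0 | obs) = 3/160 / 31/240 = 9/62
P(X=1 | obs) = 13/240 / 31/240 = 13/31
P(X=2 | obs) = 3/160 / 31/240 = 9/62
P(X=3 | obs) = 3/80 / 31/240 = 9/31

P(X = 0 | obs) = 9/62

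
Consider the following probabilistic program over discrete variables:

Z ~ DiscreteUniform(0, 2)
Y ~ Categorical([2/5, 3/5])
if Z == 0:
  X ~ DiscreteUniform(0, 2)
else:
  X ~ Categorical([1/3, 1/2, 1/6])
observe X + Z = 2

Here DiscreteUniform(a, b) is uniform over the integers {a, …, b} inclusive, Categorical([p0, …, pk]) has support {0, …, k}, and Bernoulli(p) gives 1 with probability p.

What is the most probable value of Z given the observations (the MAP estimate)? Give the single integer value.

Enumerate traces; 6 have nonzero weight after conditioning:
  (Z=0, Y=0, X=2) weight 2/45
  (Z=0, Y=1, X=2) weight 1/15
  (Z=1, Y=0, X=1) weight 1/15
  (Z=1, Y=1, X=1) weight 1/10
  (Z=2, Y=0, X=0) weight 2/45
  (Z=2, Y=1, X=0) weight 1/15
Group by Z:
  weight(Z=0) = 1/9
  weight(Z=1) = 1/6
  weight(Z=2) = 1/9
Total weight = 1/9 + 1/6 + 1/9 = 7/18
P(Z=0 | obs) = 1/9 / 7/18 = 2/7
P(Z=1 | obs) = 1/6 / 7/18 = 3/7
P(Z=2 | obs) = 1/9 / 7/18 = 2/7
argmax = 1

argmax_v P(Z = v | obs) = 1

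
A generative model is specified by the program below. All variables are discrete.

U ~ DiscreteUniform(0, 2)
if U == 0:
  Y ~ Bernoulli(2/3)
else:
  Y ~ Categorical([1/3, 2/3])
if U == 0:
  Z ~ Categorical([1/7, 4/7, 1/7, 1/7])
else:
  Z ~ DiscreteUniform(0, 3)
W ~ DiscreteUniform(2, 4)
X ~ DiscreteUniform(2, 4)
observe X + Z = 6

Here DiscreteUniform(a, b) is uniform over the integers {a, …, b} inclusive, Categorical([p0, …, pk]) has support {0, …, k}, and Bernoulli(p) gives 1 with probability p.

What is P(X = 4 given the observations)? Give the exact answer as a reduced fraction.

Enumerate traces; 36 have nonzero weight after conditioning:
  (U=0, Y=0, Z=2, W=2, X=4) weight 1/567
  (U=0, Y=0, Z=2, W=3, X=4) weight 1/567
  (U=0, Y=0, Z=2, W=4, X=4) weight 1/567
  (U=0, Y=0, Z=3, W=2, X=3) weight 1/567
  (U=0, Y=0, Z=3, W=3, X=3) weight 1/567
  (U=0, Y=0, Z=3, W=4, X=3) weight 1/567
  (U=0, Y=1, Z=2, W=2, X=4) weight 2/567
  (U=0, Y=1, Z=2, W=3, X=4) weight 2/567
  … 28 more
Group by X:
  weight(X=3) = 1/14
  weight(X=4) = 1/14
Total weight = 1/14 + 1/14 = 1/7
P(X=3 | obs) = 1/14 / 1/7 = 1/2
P(X=4 | obs) = 1/14 / 1/7 = 1/2

P(X = 4 | obs) = 1/2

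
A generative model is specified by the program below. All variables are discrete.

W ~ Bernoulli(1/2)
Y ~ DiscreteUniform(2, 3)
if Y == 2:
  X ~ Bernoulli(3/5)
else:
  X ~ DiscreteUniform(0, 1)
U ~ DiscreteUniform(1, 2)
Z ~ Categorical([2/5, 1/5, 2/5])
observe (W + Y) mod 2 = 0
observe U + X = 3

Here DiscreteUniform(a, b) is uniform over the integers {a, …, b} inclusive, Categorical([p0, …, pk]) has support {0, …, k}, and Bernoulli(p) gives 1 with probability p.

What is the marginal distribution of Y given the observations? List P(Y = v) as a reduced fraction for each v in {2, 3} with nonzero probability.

Enumerate traces; 6 have nonzero weight after conditioning:
  (W=0, Y=2, X=1, U=2, Z=0) weight 3/100
  (W=0, Y=2, X=1, U=2, Z=1) weight 3/200
  (W=0, Y=2, X=1, U=2, Z=2) weight 3/100
  (W=1, Y=3, X=1, U=2, Z=0) weight 1/40
  (W=1, Y=3, X=1, U=2, Z=1) weight 1/80
  (W=1, Y=3, X=1, U=2, Z=2) weight 1/40
Group by Y:
  weight(Y=2) = 3/40
  weight(Y=3) = 1/16
Total weight = 3/40 + 1/16 = 11/80
P(Y=2 | obs) = 3/40 / 11/80 = 6/11
P(Y=3 | obs) = 1/16 / 11/80 = 5/11

P(Y=2) = 6/11, P(Y=3) = 5/11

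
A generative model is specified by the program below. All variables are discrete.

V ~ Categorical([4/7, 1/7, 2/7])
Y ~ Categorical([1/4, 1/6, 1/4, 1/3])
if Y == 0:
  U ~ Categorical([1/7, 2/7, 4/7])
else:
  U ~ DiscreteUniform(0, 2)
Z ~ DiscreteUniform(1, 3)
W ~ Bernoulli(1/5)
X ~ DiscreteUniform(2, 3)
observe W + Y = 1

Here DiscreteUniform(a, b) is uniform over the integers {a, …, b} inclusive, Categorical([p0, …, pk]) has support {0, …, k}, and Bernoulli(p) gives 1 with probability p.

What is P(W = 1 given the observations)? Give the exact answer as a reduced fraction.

P(W = 1 | obs) = 3/11

Enumerate traces; 108 have nonzero weight after conditioning:
  (V=0, Y=0, U=0, Z=1, W=1, X=2) weight 1/1470
  (V=0, Y=0, U=0, Z=1, W=1, X=3) weight 1/1470
  (V=0, Y=0, U=0, Z=2, W=1, X=2) weight 1/1470
  (V=0, Y=0, U=0, Z=2, W=1, X=3) weight 1/1470
  (V=0, Y=0, U=0, Z=3, W=1, X=2) weight 1/1470
  (V=0, Y=0, U=0, Z=3, W=1, X=3) weight 1/1470
  (V=0, Y=0, U=1, Z=1, W=1, X=2) weight 1/735
  (V=0, Y=0, U=1, Z=1, W=1, X=3) weight 1/735
  (V=0, Y=1, U=0, Z=1, W=0, X=2) weight 4/945
  … 99 more
Group by W:
  weight(W=0) = 2/15
  weight(W=1) = 1/20
Total weight = 2/15 + 1/20 = 11/60
P(W=0 | obs) = 2/15 / 11/60 = 8/11
P(W=1 | obs) = 1/20 / 11/60 = 3/11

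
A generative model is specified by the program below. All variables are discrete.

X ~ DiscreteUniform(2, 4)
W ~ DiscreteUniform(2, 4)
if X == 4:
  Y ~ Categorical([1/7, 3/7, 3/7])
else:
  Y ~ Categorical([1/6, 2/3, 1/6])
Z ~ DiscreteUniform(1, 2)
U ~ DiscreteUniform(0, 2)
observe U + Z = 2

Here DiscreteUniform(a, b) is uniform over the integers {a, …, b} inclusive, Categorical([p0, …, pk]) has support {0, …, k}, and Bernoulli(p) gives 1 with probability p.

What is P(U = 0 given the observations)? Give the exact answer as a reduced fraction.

Enumerate traces; 54 have nonzero weight after conditioning:
  (X=2, W=2, Y=0, Z=1, U=1) weight 1/324
  (X=2, W=2, Y=0, Z=2, U=0) weight 1/324
  (X=2, W=2, Y=1, Z=1, U=1) weight 1/81
  (X=2, W=2, Y=1, Z=2, U=0) weight 1/81
  (X=2, W=2, Y=2, Z=1, U=1) weight 1/324
  (X=2, W=2, Y=2, Z=2, U=0) weight 1/324
  (X=2, W=3, Y=0, Z=1, U=1) weight 1/324
  (X=2, W=3, Y=0, Z=2, U=0) weight 1/324
  … 46 more
Group by U:
  weight(U=0) = 1/6
  weight(U=1) = 1/6
Total weight = 1/6 + 1/6 = 1/3
P(U=0 | obs) = 1/6 / 1/3 = 1/2
P(U=1 | obs) = 1/6 / 1/3 = 1/2

P(U = 0 | obs) = 1/2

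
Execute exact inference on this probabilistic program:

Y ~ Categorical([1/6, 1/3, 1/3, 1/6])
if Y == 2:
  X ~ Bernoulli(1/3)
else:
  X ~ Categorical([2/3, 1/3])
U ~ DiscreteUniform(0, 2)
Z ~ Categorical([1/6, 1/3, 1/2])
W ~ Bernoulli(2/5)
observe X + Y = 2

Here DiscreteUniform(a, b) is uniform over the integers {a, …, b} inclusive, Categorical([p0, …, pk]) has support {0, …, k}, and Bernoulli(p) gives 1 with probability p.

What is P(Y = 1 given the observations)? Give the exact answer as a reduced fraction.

P(Y = 1 | obs) = 1/3

Enumerate traces; 36 have nonzero weight after conditioning:
  (Y=1, X=1, U=0, Z=0, W=0) weight 1/270
  (Y=1, X=1, U=0, Z=0, W=1) weight 1/405
  (Y=1, X=1, U=0, Z=1, W=0) weight 1/135
  (Y=1, X=1, U=0, Z=1, W=1) weight 2/405
  (Y=1, X=1, U=0, Z=2, W=0) weight 1/90
  (Y=1, X=1, U=0, Z=2, W=1) weight 1/135
  (Y=1, X=1, U=1, Z=0, W=0) weight 1/270
  (Y=1, X=1, U=1, Z=0, W=1) weight 1/405
  (Y=2, X=0, U=0, Z=0, W=0) weight 1/135
  … 27 more
Group by Y:
  weight(Y=1) = 1/9
  weight(Y=2) = 2/9
Total weight = 1/9 + 2/9 = 1/3
P(Y=1 | obs) = 1/9 / 1/3 = 1/3
P(Y=2 | obs) = 2/9 / 1/3 = 2/3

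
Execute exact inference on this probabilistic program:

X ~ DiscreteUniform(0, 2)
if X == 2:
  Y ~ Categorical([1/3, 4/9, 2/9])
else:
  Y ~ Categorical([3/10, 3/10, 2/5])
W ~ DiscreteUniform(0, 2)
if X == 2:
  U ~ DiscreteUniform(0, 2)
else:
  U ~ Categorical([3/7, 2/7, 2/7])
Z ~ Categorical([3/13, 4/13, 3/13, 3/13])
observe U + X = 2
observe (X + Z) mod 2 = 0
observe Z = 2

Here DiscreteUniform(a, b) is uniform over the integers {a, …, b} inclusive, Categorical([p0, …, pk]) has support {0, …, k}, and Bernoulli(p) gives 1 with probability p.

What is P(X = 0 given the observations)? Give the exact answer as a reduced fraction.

P(X = 0 | obs) = 6/13

Enumerate traces; 18 have nonzero weight after conditioning:
  (X=0, Y=0, W=0, U=2, Z=2) weight 1/455
  (X=0, Y=0, W=1, U=2, Z=2) weight 1/455
  (X=0, Y=0, W=2, U=2, Z=2) weight 1/455
  (X=0, Y=1, W=0, U=2, Z=2) weight 1/455
  (X=0, Y=1, W=1, U=2, Z=2) weight 1/455
  (X=0, Y=1, W=2, U=2, Z=2) weight 1/455
  (X=0, Y=2, W=0, U=2, Z=2) weight 4/1365
  (X=0, Y=2, W=1, U=2, Z=2) weight 4/1365
  (X=2, Y=0, W=0, U=0, Z=2) weight 1/351
  … 9 more
Group by X:
  weight(X=0) = 2/91
  weight(X=2) = 1/39
Total weight = 2/91 + 1/39 = 1/21
P(X=0 | obs) = 2/91 / 1/21 = 6/13
P(X=2 | obs) = 1/39 / 1/21 = 7/13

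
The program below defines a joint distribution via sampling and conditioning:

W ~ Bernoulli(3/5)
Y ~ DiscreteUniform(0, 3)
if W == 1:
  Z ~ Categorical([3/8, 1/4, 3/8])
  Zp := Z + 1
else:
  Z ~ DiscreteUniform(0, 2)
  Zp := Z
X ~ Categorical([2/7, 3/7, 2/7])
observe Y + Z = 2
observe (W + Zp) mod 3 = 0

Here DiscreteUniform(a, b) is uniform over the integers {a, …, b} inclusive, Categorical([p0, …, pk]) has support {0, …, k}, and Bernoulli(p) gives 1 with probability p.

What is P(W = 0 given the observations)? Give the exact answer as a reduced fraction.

Enumerate traces; 6 have nonzero weight after conditioning:
  (W=0, Y=2, Z=0, X=0) weight 1/105
  (W=0, Y=2, Z=0, X=1) weight 1/70
  (W=0, Y=2, Z=0, X=2) weight 1/105
  (W=1, Y=1, Z=1, X=0) weight 3/280
  (W=1, Y=1, Z=1, X=1) weight 9/560
  (W=1, Y=1, Z=1, X=2) weight 3/280
Group by W:
  weight(W=0) = 1/30
  weight(W=1) = 3/80
Total weight = 1/30 + 3/80 = 17/240
P(W=0 | obs) = 1/30 / 17/240 = 8/17
P(W=1 | obs) = 3/80 / 17/240 = 9/17

P(W = 0 | obs) = 8/17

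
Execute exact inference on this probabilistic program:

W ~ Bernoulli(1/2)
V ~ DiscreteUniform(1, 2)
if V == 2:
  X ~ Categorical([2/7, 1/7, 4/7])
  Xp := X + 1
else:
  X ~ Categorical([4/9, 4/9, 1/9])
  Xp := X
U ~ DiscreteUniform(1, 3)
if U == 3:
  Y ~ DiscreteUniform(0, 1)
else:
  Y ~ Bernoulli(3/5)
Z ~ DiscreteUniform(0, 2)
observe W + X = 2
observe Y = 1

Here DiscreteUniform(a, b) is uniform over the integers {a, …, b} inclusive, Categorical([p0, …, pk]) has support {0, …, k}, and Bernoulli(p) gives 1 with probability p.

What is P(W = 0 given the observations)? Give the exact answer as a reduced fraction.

P(W = 0 | obs) = 43/80

Enumerate traces; 36 have nonzero weight after conditioning:
  (W=0, V=1, X=2, U=1, Y=1, Z=0) weight 1/540
  (W=0, V=1, X=2, U=1, Y=1, Z=1) weight 1/540
  (W=0, V=1, X=2, U=1, Y=1, Z=2) weight 1/540
  (W=0, V=1, X=2, U=2, Y=1, Z=0) weight 1/540
  (W=0, V=1, X=2, U=2, Y=1, Z=1) weight 1/540
  (W=0, V=1, X=2, U=2, Y=1, Z=2) weight 1/540
  (W=0, V=1, X=2, U=3, Y=1, Z=0) weight 1/648
  (W=0, V=1, X=2, U=3, Y=1, Z=1) weight 1/648
  (W=1, V=1, X=1, U=1, Y=1, Z=0) weight 1/135
  … 27 more
Group by W:
  weight(W=0) = 731/7560
  weight(W=1) = 629/7560
Total weight = 731/7560 + 629/7560 = 34/189
P(W=0 | obs) = 731/7560 / 34/189 = 43/80
P(W=1 | obs) = 629/7560 / 34/189 = 37/80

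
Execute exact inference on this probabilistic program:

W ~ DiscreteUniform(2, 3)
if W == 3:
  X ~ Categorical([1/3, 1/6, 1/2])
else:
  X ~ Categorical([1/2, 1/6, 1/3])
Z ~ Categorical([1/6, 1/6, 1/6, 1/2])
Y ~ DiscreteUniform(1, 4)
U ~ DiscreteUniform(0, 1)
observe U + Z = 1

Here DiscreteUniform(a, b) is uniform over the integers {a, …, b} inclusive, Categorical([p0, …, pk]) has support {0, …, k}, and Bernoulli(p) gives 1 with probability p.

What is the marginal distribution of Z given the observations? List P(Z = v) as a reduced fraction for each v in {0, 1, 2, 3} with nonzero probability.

Enumerate traces; 48 have nonzero weight after conditioning:
  (W=2, X=0, Z=0, Y=1, U=1) weight 1/192
  (W=2, X=0, Z=0, Y=2, U=1) weight 1/192
  (W=2, X=0, Z=0, Y=3, U=1) weight 1/192
  (W=2, X=0, Z=0, Y=4, U=1) weight 1/192
  (W=2, X=0, Z=1, Y=1, U=0) weight 1/192
  (W=2, X=0, Z=1, Y=2, U=0) weight 1/192
  (W=2, X=0, Z=1, Y=3, U=0) weight 1/192
  (W=2, X=0, Z=1, Y=4, U=0) weight 1/192
  … 40 more
Group by Z:
  weight(Z=0) = 1/12
  weight(Z=1) = 1/12
Total weight = 1/12 + 1/12 = 1/6
P(Z=0 | obs) = 1/12 / 1/6 = 1/2
P(Z=1 | obs) = 1/12 / 1/6 = 1/2

P(Z=0) = 1/2, P(Z=1) = 1/2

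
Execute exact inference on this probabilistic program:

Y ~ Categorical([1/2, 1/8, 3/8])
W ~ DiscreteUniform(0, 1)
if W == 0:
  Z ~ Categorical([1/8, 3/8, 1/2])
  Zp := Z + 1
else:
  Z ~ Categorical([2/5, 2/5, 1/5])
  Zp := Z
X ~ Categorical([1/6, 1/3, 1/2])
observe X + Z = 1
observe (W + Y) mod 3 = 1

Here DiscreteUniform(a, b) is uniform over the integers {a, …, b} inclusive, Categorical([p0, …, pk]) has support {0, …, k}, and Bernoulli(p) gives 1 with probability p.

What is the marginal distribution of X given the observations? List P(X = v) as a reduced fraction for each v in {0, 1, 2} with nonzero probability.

P(X=0) = 79/217, P(X=1) = 138/217

Enumerate traces; 4 have nonzero weight after conditioning:
  (Y=0, W=1, Z=0, X=1) weight 1/30
  (Y=0, W=1, Z=1, X=0) weight 1/60
  (Y=1, W=0, Z=0, X=1) weight 1/384
  (Y=1, W=0, Z=1, X=0) weight 1/256
Group by X:
  weight(X=0) = 79/3840
  weight(X=1) = 23/640
Total weight = 79/3840 + 23/640 = 217/3840
P(X=0 | obs) = 79/3840 / 217/3840 = 79/217
P(X=1 | obs) = 23/640 / 217/3840 = 138/217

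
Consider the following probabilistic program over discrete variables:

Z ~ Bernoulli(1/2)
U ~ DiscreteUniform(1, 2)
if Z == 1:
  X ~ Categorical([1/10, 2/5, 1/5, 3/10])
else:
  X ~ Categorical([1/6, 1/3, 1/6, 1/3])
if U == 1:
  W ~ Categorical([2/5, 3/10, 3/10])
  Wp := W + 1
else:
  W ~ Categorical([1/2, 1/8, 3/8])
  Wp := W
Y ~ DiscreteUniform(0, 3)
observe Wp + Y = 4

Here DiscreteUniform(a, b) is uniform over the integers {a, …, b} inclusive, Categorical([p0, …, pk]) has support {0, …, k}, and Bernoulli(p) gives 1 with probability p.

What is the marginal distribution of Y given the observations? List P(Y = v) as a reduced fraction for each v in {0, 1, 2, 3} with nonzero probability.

Enumerate traces; 40 have nonzero weight after conditioning:
  (Z=0, U=1, X=0, W=0, Y=3) weight 1/240
  (Z=0, U=1, X=0, W=1, Y=2) weight 1/320
  (Z=0, U=1, X=0, W=2, Y=1) weight 1/320
  (Z=0, U=1, X=1, W=0, Y=3) weight 1/120
  (Z=0, U=1, X=1, W=1, Y=2) weight 1/160
  (Z=0, U=1, X=1, W=2, Y=1) weight 1/160
  (Z=0, U=1, X=2, W=0, Y=3) weight 1/240
  (Z=0, U=1, X=2, W=1, Y=2) weight 1/320
  … 32 more
Group by Y:
  weight(Y=1) = 3/80
  weight(Y=2) = 27/320
  weight(Y=3) = 21/320
Total weight = 3/80 + 27/320 + 21/320 = 3/16
P(Y=1 | obs) = 3/80 / 3/16 = 1/5
P(Y=2 | obs) = 27/320 / 3/16 = 9/20
P(Y=3 | obs) = 21/320 / 3/16 = 7/20

P(Y=1) = 1/5, P(Y=2) = 9/20, P(Y=3) = 7/20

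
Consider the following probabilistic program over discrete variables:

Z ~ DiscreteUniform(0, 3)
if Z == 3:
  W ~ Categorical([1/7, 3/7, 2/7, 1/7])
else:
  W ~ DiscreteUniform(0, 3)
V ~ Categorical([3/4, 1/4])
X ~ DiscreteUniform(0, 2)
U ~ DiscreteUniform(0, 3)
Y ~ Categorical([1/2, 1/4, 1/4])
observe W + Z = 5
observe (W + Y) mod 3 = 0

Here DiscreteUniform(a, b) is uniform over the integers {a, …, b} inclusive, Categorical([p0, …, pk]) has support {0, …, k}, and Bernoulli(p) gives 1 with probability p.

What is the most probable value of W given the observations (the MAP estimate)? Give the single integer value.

argmax_v P(W = v | obs) = 3

Enumerate traces; 48 have nonzero weight after conditioning:
  (Z=2, W=3, V=0, X=0, U=0, Y=0) weight 1/512
  (Z=2, W=3, V=0, X=0, U=1, Y=0) weight 1/512
  (Z=2, W=3, V=0, X=0, U=2, Y=0) weight 1/512
  (Z=2, W=3, V=0, X=0, U=3, Y=0) weight 1/512
  (Z=2, W=3, V=0, X=1, U=0, Y=0) weight 1/512
  (Z=2, W=3, V=0, X=1, U=1, Y=0) weight 1/512
  (Z=2, W=3, V=0, X=1, U=2, Y=0) weight 1/512
  (Z=2, W=3, V=0, X=1, U=3, Y=0) weight 1/512
  (Z=3, W=2, V=0, X=0, U=0, Y=1) weight 1/896
  … 39 more
Group by W:
  weight(W=2) = 1/56
  weight(W=3) = 1/32
Total weight = 1/56 + 1/32 = 11/224
P(W=2 | obs) = 1/56 / 11/224 = 4/11
P(W=3 | obs) = 1/32 / 11/224 = 7/11
argmax = 3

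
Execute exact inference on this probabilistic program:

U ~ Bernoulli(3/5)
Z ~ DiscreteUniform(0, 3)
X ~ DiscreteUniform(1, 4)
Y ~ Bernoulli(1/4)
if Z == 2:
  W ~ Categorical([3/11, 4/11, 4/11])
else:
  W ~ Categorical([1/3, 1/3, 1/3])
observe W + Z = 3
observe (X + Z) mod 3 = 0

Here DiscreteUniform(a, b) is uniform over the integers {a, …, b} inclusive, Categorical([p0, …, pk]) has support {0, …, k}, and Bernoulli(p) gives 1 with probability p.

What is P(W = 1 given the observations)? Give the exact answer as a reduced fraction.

P(W = 1 | obs) = 12/23

Enumerate traces; 16 have nonzero weight after conditioning:
  (U=0, Z=1, X=2, Y=0, W=2) weight 1/160
  (U=0, Z=1, X=2, Y=1, W=2) weight 1/480
  (U=0, Z=2, X=1, Y=0, W=1) weight 3/440
  (U=0, Z=2, X=1, Y=1, W=1) weight 1/440
  (U=0, Z=2, X=4, Y=0, W=1) weight 3/440
  (U=0, Z=2, X=4, Y=1, W=1) weight 1/440
  (U=0, Z=3, X=3, Y=0, W=0) weight 1/160
  (U=0, Z=3, X=3, Y=1, W=0) weight 1/480
  … 8 more
Group by W:
  weight(W=0) = 1/48
  weight(W=1) = 1/22
  weight(W=2) = 1/48
Total weight = 1/48 + 1/22 + 1/48 = 23/264
P(W=0 | obs) = 1/48 / 23/264 = 11/46
P(W=1 | obs) = 1/22 / 23/264 = 12/23
P(W=2 | obs) = 1/48 / 23/264 = 11/46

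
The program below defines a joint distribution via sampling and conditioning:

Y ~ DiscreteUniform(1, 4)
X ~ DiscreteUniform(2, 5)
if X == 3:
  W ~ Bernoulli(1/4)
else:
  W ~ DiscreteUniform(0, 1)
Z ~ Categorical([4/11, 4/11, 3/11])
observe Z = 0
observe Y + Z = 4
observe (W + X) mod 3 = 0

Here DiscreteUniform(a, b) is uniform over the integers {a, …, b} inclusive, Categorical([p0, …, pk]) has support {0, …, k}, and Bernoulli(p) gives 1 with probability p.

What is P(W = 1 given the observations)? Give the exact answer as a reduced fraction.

P(W = 1 | obs) = 4/7

Enumerate traces; 3 have nonzero weight after conditioning:
  (Y=4, X=2, W=1, Z=0) weight 1/88
  (Y=4, X=3, W=0, Z=0) weight 3/176
  (Y=4, X=5, W=1, Z=0) weight 1/88
Group by W:
  weight(W=0) = 3/176
  weight(W=1) = 1/44
Total weight = 3/176 + 1/44 = 7/176
P(W=0 | obs) = 3/176 / 7/176 = 3/7
P(W=1 | obs) = 1/44 / 7/176 = 4/7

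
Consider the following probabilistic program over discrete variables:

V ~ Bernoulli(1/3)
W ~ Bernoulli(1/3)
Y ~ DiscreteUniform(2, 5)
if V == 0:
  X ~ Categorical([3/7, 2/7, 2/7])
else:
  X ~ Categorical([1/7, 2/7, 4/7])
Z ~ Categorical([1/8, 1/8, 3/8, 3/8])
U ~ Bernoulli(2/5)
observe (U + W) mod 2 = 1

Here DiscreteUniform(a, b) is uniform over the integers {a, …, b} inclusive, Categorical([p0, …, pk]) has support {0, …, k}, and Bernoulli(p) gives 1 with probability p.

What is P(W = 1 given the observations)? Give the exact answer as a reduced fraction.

Enumerate traces; 192 have nonzero weight after conditioning:
  (V=0, W=0, Y=2, X=0, Z=0, U=1) weight 1/420
  (V=0, W=0, Y=2, X=0, Z=1, U=1) weight 1/420
  (V=0, W=0, Y=2, X=0, Z=2, U=1) weight 1/140
  (V=0, W=0, Y=2, X=0, Z=3, U=1) weight 1/140
  (V=0, W=0, Y=2, X=1, Z=0, U=1) weight 1/630
  (V=0, W=0, Y=2, X=1, Z=1, U=1) weight 1/630
  (V=0, W=0, Y=2, X=1, Z=2, U=1) weight 1/210
  (V=0, W=0, Y=2, X=1, Z=3, U=1) weight 1/210
  (V=0, W=1, Y=2, X=0, Z=0, U=0) weight 1/560
  … 183 more
Group by W:
  weight(W=0) = 4/15
  weight(W=1) = 1/5
Total weight = 4/15 + 1/5 = 7/15
P(W=0 | obs) = 4/15 / 7/15 = 4/7
P(W=1 | obs) = 1/5 / 7/15 = 3/7

P(W = 1 | obs) = 3/7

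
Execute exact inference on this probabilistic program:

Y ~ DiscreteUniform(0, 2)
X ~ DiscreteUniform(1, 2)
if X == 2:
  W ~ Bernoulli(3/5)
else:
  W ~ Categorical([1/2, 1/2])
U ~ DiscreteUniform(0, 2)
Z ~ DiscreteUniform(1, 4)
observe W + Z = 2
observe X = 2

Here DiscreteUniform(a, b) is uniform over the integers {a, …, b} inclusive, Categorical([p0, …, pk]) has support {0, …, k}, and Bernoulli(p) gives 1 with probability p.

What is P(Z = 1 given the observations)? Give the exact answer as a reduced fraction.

Enumerate traces; 18 have nonzero weight after conditioning:
  (Y=0, X=2, W=0, U=0, Z=2) weight 1/180
  (Y=0, X=2, W=0, U=1, Z=2) weight 1/180
  (Y=0, X=2, W=0, U=2, Z=2) weight 1/180
  (Y=0, X=2, W=1, U=0, Z=1) weight 1/120
  (Y=0, X=2, W=1, U=1, Z=1) weight 1/120
  (Y=0, X=2, W=1, U=2, Z=1) weight 1/120
  (Y=1, X=2, W=0, U=0, Z=2) weight 1/180
  (Y=1, X=2, W=0, U=1, Z=2) weight 1/180
  … 10 more
Group by Z:
  weight(Z=1) = 3/40
  weight(Z=2) = 1/20
Total weight = 3/40 + 1/20 = 1/8
P(Z=1 | obs) = 3/40 / 1/8 = 3/5
P(Z=2 | obs) = 1/20 / 1/8 = 2/5

P(Z = 1 | obs) = 3/5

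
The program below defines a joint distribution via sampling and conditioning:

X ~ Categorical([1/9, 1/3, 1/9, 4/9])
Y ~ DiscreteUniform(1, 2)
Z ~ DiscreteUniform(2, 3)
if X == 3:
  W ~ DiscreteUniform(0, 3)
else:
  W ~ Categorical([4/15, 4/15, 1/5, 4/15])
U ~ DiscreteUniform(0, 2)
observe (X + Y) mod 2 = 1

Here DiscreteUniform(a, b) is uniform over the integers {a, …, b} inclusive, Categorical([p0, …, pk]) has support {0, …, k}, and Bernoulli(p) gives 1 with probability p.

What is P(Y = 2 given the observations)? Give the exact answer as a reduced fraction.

Enumerate traces; 96 have nonzero weight after conditioning:
  (X=0, Y=1, Z=2, W=0, U=0) weight 1/405
  (X=0, Y=1, Z=2, W=0, U=1) weight 1/405
  (X=0, Y=1, Z=2, W=0, U=2) weight 1/405
  (X=0, Y=1, Z=2, W=1, U=0) weight 1/405
  (X=0, Y=1, Z=2, W=1, U=1) weight 1/405
  (X=0, Y=1, Z=2, W=1, U=2) weight 1/405
  (X=0, Y=1, Z=2, W=2, U=0) weight 1/540
  (X=0, Y=1, Z=2, W=2, U=1) weight 1/540
  (X=1, Y=2, Z=2, W=0, U=0) weight 1/135
  … 87 more
Group by Y:
  weight(Y=1) = 1/9
  weight(Y=2) = 7/18
Total weight = 1/9 + 7/18 = 1/2
P(Y=1 | obs) = 1/9 / 1/2 = 2/9
P(Y=2 | obs) = 7/18 / 1/2 = 7/9

P(Y = 2 | obs) = 7/9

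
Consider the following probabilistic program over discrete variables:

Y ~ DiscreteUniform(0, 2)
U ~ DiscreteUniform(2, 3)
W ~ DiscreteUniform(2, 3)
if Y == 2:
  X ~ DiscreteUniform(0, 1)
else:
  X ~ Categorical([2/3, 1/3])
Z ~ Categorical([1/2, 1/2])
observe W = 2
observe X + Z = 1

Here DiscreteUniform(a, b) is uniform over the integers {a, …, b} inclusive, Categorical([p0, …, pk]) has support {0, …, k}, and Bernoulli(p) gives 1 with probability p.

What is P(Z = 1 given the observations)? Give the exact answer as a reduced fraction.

P(Z = 1 | obs) = 11/18

Enumerate traces; 12 have nonzero weight after conditioning:
  (Y=0, U=2, W=2, X=0, Z=1) weight 1/36
  (Y=0, U=2, W=2, X=1, Z=0) weight 1/72
  (Y=0, U=3, W=2, X=0, Z=1) weight 1/36
  (Y=0, U=3, W=2, X=1, Z=0) weight 1/72
  (Y=1, U=2, W=2, X=0, Z=1) weight 1/36
  (Y=1, U=2, W=2, X=1, Z=0) weight 1/72
  (Y=1, U=3, W=2, X=0, Z=1) weight 1/36
  (Y=1, U=3, W=2, X=1, Z=0) weight 1/72
  … 4 more
Group by Z:
  weight(Z=0) = 7/72
  weight(Z=1) = 11/72
Total weight = 7/72 + 11/72 = 1/4
P(Z=0 | obs) = 7/72 / 1/4 = 7/18
P(Z=1 | obs) = 11/72 / 1/4 = 11/18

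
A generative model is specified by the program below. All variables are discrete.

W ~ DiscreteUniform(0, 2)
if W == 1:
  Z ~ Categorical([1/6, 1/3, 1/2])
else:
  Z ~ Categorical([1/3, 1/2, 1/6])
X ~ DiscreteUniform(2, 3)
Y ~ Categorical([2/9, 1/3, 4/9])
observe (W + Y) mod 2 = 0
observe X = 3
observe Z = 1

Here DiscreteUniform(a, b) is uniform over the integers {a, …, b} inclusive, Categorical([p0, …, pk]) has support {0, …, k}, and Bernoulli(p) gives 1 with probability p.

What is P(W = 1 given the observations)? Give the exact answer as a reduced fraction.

P(W = 1 | obs) = 1/7

Enumerate traces; 5 have nonzero weight after conditioning:
  (W=0, Z=1, X=3, Y=0) weight 1/54
  (W=0, Z=1, X=3, Y=2) weight 1/27
  (W=1, Z=1, X=3, Y=1) weight 1/54
  (W=2, Z=1, X=3, Y=0) weight 1/54
  (W=2, Z=1, X=3, Y=2) weight 1/27
Group by W:
  weight(W=0) = 1/18
  weight(W=1) = 1/54
  weight(W=2) = 1/18
Total weight = 1/18 + 1/54 + 1/18 = 7/54
P(W=0 | obs) = 1/18 / 7/54 = 3/7
P(W=1 | obs) = 1/54 / 7/54 = 1/7
P(W=2 | obs) = 1/18 / 7/54 = 3/7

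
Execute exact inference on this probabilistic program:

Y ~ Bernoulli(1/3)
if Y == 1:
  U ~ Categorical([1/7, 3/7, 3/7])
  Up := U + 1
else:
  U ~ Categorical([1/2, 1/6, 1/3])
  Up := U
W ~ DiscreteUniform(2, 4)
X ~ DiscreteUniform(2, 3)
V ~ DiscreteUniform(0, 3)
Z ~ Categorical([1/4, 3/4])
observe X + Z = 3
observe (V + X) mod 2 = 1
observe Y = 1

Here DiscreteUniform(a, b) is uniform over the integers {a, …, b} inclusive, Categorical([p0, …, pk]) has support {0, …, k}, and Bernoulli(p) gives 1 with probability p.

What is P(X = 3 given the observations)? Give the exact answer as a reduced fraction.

Enumerate traces; 36 have nonzero weight after conditioning:
  (Y=1, U=0, W=2, X=2, V=1, Z=1) weight 1/672
  (Y=1, U=0, W=2, X=2, V=3, Z=1) weight 1/672
  (Y=1, U=0, W=2, X=3, V=0, Z=0) weight 1/2016
  (Y=1, U=0, W=2, X=3, V=2, Z=0) weight 1/2016
  (Y=1, U=0, W=3, X=2, V=1, Z=1) weight 1/672
  (Y=1, U=0, W=3, X=2, V=3, Z=1) weight 1/672
  (Y=1, U=0, W=3, X=3, V=0, Z=0) weight 1/2016
  (Y=1, U=0, W=3, X=3, V=2, Z=0) weight 1/2016
  … 28 more
Group by X:
  weight(X=2) = 1/16
  weight(X=3) = 1/48
Total weight = 1/16 + 1/48 = 1/12
P(X=2 | obs) = 1/16 / 1/12 = 3/4
P(X=3 | obs) = 1/48 / 1/12 = 1/4

P(X = 3 | obs) = 1/4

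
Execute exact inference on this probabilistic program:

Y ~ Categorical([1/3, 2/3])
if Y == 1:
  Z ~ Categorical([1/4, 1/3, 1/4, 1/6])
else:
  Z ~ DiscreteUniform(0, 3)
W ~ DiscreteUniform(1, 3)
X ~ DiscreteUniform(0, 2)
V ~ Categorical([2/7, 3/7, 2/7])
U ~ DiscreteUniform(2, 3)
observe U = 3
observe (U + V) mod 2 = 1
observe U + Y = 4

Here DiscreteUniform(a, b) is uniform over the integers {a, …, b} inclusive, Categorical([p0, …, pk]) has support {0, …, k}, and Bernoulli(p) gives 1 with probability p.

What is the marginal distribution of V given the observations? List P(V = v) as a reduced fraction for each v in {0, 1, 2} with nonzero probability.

P(V=0) = 1/2, P(V=2) = 1/2

Enumerate traces; 72 have nonzero weight after conditioning:
  (Y=1, Z=0, W=1, X=0, V=0, U=3) weight 1/378
  (Y=1, Z=0, W=1, X=0, V=2, U=3) weight 1/378
  (Y=1, Z=0, W=1, X=1, V=0, U=3) weight 1/378
  (Y=1, Z=0, W=1, X=1, V=2, U=3) weight 1/378
  (Y=1, Z=0, W=1, X=2, V=0, U=3) weight 1/378
  (Y=1, Z=0, W=1, X=2, V=2, U=3) weight 1/378
  (Y=1, Z=0, W=2, X=0, V=0, U=3) weight 1/378
  (Y=1, Z=0, W=2, X=0, V=2, U=3) weight 1/378
  … 64 more
Group by V:
  weight(V=0) = 2/21
  weight(V=2) = 2/21
Total weight = 2/21 + 2/21 = 4/21
P(V=0 | obs) = 2/21 / 4/21 = 1/2
P(V=2 | obs) = 2/21 / 4/21 = 1/2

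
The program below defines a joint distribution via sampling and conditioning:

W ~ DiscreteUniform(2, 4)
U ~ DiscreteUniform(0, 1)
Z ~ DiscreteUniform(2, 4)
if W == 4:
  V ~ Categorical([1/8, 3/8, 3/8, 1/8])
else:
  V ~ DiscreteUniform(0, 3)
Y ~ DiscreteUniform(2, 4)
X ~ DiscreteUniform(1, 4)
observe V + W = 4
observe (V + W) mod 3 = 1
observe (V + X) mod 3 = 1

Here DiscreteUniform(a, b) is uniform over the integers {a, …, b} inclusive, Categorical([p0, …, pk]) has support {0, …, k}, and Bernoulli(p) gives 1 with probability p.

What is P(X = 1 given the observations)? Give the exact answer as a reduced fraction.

Enumerate traces; 72 have nonzero weight after conditioning:
  (W=2, U=0, Z=2, V=2, Y=2, X=2) weight 1/864
  (W=2, U=0, Z=2, V=2, Y=3, X=2) weight 1/864
  (W=2, U=0, Z=2, V=2, Y=4, X=2) weight 1/864
  (W=2, U=0, Z=3, V=2, Y=2, X=2) weight 1/864
  (W=2, U=0, Z=3, V=2, Y=3, X=2) weight 1/864
  (W=2, U=0, Z=3, V=2, Y=4, X=2) weight 1/864
  (W=2, U=0, Z=4, V=2, Y=2, X=2) weight 1/864
  (W=2, U=0, Z=4, V=2, Y=3, X=2) weight 1/864
  (W=3, U=0, Z=2, V=1, Y=2, X=3) weight 1/864
  (W=4, U=0, Z=2, V=0, Y=2, X=1) weight 1/1728
  … 62 more
Group by X:
  weight(X=1) = 1/96
  weight(X=2) = 1/48
  weight(X=3) = 1/48
  weight(X=4) = 1/96
Total weight = 1/96 + 1/48 + 1/48 + 1/96 = 1/16
P(X=1 | obs) = 1/96 / 1/16 = 1/6
P(X=2 | obs) = 1/48 / 1/16 = 1/3
P(X=3 | obs) = 1/48 / 1/16 = 1/3
P(X=4 | obs) = 1/96 / 1/16 = 1/6

P(X = 1 | obs) = 1/6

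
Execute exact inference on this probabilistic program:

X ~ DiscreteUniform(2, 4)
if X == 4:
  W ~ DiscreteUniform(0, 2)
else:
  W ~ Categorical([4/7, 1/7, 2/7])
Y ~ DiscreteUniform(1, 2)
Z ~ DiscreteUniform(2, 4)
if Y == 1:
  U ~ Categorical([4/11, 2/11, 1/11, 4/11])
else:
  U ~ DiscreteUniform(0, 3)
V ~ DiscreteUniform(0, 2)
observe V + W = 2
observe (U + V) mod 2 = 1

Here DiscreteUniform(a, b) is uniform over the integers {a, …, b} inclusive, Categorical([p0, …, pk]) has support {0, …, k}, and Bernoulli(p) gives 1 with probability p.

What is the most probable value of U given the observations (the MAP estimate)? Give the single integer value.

Enumerate traces; 108 have nonzero weight after conditioning:
  (X=2, W=0, Y=1, Z=2, U=1, V=2) weight 4/2079
  (X=2, W=0, Y=1, Z=2, U=3, V=2) weight 8/2079
  (X=2, W=0, Y=1, Z=3, U=1, V=2) weight 4/2079
  (X=2, W=0, Y=1, Z=3, U=3, V=2) weight 8/2079
  (X=2, W=0, Y=1, Z=4, U=1, V=2) weight 4/2079
  (X=2, W=0, Y=1, Z=4, U=3, V=2) weight 8/2079
  (X=2, W=0, Y=2, Z=2, U=1, V=2) weight 1/378
  (X=2, W=0, Y=2, Z=2, U=3, V=2) weight 1/378
  (X=2, W=1, Y=1, Z=2, U=0, V=1) weight 2/2079
  (X=2, W=1, Y=1, Z=2, U=2, V=1) weight 1/4158
  … 98 more
Group by U:
  weight(U=0) = 13/616
  weight(U=1) = 475/8316
  weight(U=2) = 65/5544
  weight(U=3) = 25/308
Total weight = 13/616 + 475/8316 + 65/5544 + 25/308 = 1423/8316
P(U=0 | obs) = 13/616 / 1423/8316 = 351/2846
P(U=1 | obs) = 475/8316 / 1423/8316 = 475/1423
P(U=2 | obs) = 65/5544 / 1423/8316 = 195/2846
P(U=3 | obs) = 25/308 / 1423/8316 = 675/1423
argmax = 3

argmax_v P(U = v | obs) = 3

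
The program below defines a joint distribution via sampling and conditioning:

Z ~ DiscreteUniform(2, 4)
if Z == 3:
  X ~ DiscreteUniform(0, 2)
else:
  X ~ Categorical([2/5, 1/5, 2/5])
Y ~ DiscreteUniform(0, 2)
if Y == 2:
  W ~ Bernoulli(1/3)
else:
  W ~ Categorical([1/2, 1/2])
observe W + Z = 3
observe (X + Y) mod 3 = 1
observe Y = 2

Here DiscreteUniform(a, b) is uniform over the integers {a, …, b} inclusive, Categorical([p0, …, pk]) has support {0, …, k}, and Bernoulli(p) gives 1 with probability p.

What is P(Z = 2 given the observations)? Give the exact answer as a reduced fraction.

Enumerate traces; 2 have nonzero weight after conditioning:
  (Z=2, X=2, Y=2, W=1) weight 2/135
  (Z=3, X=2, Y=2, W=0) weight 2/81
Group by Z:
  weight(Z=2) = 2/135
  weight(Z=3) = 2/81
Total weight = 2/135 + 2/81 = 16/405
P(Z=2 | obs) = 2/135 / 16/405 = 3/8
P(Z=3 | obs) = 2/81 / 16/405 = 5/8

P(Z = 2 | obs) = 3/8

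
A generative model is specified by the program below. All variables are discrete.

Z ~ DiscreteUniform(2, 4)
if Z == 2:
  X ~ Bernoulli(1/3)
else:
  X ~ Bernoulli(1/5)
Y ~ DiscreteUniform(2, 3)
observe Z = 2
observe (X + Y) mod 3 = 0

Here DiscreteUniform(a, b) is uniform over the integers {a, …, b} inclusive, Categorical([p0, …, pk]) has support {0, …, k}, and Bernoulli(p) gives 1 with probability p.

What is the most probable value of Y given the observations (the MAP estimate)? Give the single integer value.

Enumerate traces; 2 have nonzero weight after conditioning:
  (Z=2, X=0, Y=3) weight 1/9
  (Z=2, X=1, Y=2) weight 1/18
Group by Y:
  weight(Y=2) = 1/18
  weight(Y=3) = 1/9
Total weight = 1/18 + 1/9 = 1/6
P(Y=2 | obs) = 1/18 / 1/6 = 1/3
P(Y=3 | obs) = 1/9 / 1/6 = 2/3
argmax = 3

argmax_v P(Y = v | obs) = 3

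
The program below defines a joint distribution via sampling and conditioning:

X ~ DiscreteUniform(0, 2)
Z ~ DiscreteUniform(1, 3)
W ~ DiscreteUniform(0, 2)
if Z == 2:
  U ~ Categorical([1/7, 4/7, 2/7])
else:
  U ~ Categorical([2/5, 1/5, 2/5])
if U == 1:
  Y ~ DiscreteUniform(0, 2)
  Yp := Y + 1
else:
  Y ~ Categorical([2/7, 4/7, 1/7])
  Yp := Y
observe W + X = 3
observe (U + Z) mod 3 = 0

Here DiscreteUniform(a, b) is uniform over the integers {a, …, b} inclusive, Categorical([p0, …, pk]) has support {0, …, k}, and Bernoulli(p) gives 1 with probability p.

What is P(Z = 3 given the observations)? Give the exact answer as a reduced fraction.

Enumerate traces; 18 have nonzero weight after conditioning:
  (X=1, Z=1, W=2, U=2, Y=0) weight 4/945
  (X=1, Z=1, W=2, U=2, Y=1) weight 8/945
  (X=1, Z=1, W=2, U=2, Y=2) weight 2/945
  (X=1, Z=2, W=2, U=1, Y=0) weight 4/567
  (X=1, Z=2, W=2, U=1, Y=1) weight 4/567
  (X=1, Z=2, W=2, U=1, Y=2) weight 4/567
  (X=1, Z=3, W=2, U=0, Y=0) weight 4/945
  (X=1, Z=3, W=2, U=0, Y=1) weight 8/945
  … 10 more
Group by Z:
  weight(Z=1) = 4/135
  weight(Z=2) = 8/189
  weight(Z=3) = 4/135
Total weight = 4/135 + 8/189 + 4/135 = 32/315
P(Z=1 | obs) = 4/135 / 32/315 = 7/24
P(Z=2 | obs) = 8/189 / 32/315 = 5/12
P(Z=3 | obs) = 4/135 / 32/315 = 7/24

P(Z = 3 | obs) = 7/24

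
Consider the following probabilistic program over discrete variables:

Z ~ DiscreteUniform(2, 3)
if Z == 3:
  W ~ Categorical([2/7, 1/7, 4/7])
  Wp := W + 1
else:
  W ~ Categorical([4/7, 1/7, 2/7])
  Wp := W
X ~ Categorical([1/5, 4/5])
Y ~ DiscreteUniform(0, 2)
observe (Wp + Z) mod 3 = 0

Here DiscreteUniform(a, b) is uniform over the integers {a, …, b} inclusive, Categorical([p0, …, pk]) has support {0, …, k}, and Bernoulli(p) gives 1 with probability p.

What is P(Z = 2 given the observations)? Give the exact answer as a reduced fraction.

P(Z = 2 | obs) = 1/5

Enumerate traces; 12 have nonzero weight after conditioning:
  (Z=2, W=1, X=0, Y=0) weight 1/210
  (Z=2, W=1, X=0, Y=1) weight 1/210
  (Z=2, W=1, X=0, Y=2) weight 1/210
  (Z=2, W=1, X=1, Y=0) weight 2/105
  (Z=2, W=1, X=1, Y=1) weight 2/105
  (Z=2, W=1, X=1, Y=2) weight 2/105
  (Z=3, W=2, X=0, Y=0) weight 2/105
  (Z=3, W=2, X=0, Y=1) weight 2/105
  … 4 more
Group by Z:
  weight(Z=2) = 1/14
  weight(Z=3) = 2/7
Total weight = 1/14 + 2/7 = 5/14
P(Z=2 | obs) = 1/14 / 5/14 = 1/5
P(Z=3 | obs) = 2/7 / 5/14 = 4/5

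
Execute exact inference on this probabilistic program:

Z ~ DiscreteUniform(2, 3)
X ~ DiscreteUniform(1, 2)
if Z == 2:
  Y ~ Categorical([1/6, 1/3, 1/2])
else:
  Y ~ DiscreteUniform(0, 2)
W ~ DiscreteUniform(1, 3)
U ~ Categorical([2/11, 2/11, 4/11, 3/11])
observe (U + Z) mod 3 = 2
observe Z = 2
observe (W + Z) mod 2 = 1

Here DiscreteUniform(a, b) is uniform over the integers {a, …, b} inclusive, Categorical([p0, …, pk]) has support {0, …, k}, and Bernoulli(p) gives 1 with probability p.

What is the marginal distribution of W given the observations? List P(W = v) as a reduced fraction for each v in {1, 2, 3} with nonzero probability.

P(W=1) = 1/2, P(W=3) = 1/2

Enumerate traces; 24 have nonzero weight after conditioning:
  (Z=2, X=1, Y=0, W=1, U=0) weight 1/396
  (Z=2, X=1, Y=0, W=1, U=3) weight 1/264
  (Z=2, X=1, Y=0, W=3, U=0) weight 1/396
  (Z=2, X=1, Y=0, W=3, U=3) weight 1/264
  (Z=2, X=1, Y=1, W=1, U=0) weight 1/198
  (Z=2, X=1, Y=1, W=1, U=3) weight 1/132
  (Z=2, X=1, Y=1, W=3, U=0) weight 1/198
  (Z=2, X=1, Y=1, W=3, U=3) weight 1/132
  … 16 more
Group by W:
  weight(W=1) = 5/66
  weight(W=3) = 5/66
Total weight = 5/66 + 5/66 = 5/33
P(W=1 | obs) = 5/66 / 5/33 = 1/2
P(W=3 | obs) = 5/66 / 5/33 = 1/2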